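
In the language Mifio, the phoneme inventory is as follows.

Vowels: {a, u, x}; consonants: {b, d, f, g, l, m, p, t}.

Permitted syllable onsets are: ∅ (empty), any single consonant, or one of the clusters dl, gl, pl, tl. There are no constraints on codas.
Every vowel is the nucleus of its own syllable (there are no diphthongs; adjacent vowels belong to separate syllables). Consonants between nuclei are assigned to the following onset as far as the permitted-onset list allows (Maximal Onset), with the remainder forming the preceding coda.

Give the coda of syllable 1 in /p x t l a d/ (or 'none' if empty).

The vowels are x, a — 2 nuclei, so 2 syllables.
Between /x/ (V1) and /a/ (V2): cluster /tl/ — /tl/ is itself a permitted onset, so the whole cluster goes right; preceding coda = ∅.
Result: px.tlad.
Syllable 1 is /px/: onset /p/, nucleus /x/, coda ∅.

none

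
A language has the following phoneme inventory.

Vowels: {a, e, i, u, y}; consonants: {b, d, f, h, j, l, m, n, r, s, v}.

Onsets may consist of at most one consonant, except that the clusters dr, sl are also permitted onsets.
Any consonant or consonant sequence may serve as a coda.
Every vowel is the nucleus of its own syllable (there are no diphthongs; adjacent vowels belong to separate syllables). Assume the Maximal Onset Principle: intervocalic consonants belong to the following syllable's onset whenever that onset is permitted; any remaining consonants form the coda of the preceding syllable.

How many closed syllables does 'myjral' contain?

Nuclei (vowels): y, a → 2 syllables.
/y…a/ gap (V1→V2): /jr/ splits as /j/ + /r/ (/r/ is the longest suffix that is a licit onset).
So the parse is myj.ral.
Classifying each syllable: /myj/ (closed), /ral/ (closed).
Closed syllables: 2.

2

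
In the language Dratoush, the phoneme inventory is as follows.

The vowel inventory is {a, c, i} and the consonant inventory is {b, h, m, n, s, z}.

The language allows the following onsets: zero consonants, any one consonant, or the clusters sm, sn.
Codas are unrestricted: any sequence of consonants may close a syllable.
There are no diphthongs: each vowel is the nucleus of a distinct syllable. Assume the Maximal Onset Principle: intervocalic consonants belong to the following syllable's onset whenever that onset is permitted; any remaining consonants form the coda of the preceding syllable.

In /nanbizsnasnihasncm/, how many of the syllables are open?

3

The vowels are a, i, a, i, a, c — 6 nuclei, so 6 syllables.
σ1/σ2 boundary: /nb/ splits as /n/ + /b/ (/b/ is the longest suffix that is a licit onset).
σ2/σ3 boundary: /zsn/ — longest licit onset from the right is /sn/, leaving /z/ as coda.
σ3/σ4 boundary: /sn/ is a licit onset in full, so it all attaches to the next syllable.
σ4/σ5 boundary: /h/ → onset of the next syllable (single consonants are always licit onsets).
σ5/σ6 boundary: /sn/ is a licit onset in full, so it all attaches to the next syllable.
So the parse is nan.biz.sna.sni.ha.sncm.
Classifying each syllable: /nan/ (closed), /biz/ (closed), /sna/ (open), /sni/ (open), /ha/ (open), /sncm/ (closed).
Open syllables: 3.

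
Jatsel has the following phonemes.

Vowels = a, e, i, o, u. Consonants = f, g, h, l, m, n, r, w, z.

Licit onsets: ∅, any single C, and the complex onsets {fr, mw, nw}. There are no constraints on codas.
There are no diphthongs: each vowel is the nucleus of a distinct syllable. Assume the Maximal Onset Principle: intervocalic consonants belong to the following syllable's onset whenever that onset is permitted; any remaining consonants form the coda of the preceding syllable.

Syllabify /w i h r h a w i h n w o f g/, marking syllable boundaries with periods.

Nuclei (vowels): i, a, i, o → 4 syllables.
Between /i/ (V1) and /a/ (V2): /hrh/; trying suffixes from longest down, /h/ is the first permitted one, so coda /hr/ | onset /h/.
Between /a/ (V2) and /i/ (V3): /w/ is a single consonant, so it becomes the next onset.
Between /i/ (V3) and /o/ (V4): /hnw/ — longest licit onset from the right is /nw/, leaving /h/ as coda.

wihr.ha.wih.nwofg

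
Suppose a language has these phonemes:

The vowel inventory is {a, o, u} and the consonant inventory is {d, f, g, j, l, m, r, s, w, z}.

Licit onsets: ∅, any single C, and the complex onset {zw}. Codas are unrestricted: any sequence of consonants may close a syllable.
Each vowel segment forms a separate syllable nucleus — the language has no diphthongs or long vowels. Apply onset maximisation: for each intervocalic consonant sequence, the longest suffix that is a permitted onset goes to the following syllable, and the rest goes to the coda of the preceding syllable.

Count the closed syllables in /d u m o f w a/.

1

The vowels are u, o, a — 3 nuclei, so 3 syllables.
/u…o/ gap (V1→V2): /m/ → onset of the next syllable (single consonants are always licit onsets).
/o…a/ gap (V2→V3): /fw/ splits as /f/ + /w/ (/w/ is the longest suffix that is a licit onset).
Result: du.mof.wa.
Classifying each syllable: /du/ (open), /mof/ (closed), /wa/ (open).
Closed syllables: 1.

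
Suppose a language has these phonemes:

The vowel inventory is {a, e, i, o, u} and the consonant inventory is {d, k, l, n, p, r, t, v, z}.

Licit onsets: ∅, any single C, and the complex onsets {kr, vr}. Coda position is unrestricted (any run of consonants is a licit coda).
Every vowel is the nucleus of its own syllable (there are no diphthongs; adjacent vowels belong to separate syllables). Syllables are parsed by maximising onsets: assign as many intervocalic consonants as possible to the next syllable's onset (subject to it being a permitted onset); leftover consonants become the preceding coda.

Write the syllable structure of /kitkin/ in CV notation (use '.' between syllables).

CVC.CVC

Nuclei (vowels): i, i → 2 syllables.
σ1/σ2 boundary: /tk/; trying suffixes from longest down, /k/ is the first permitted one, so coda /t/ | onset /k/.
Putting it together: kit.kin.
Mapping each syllable to C/V: /kit/ → CVC, /kin/ → CVC.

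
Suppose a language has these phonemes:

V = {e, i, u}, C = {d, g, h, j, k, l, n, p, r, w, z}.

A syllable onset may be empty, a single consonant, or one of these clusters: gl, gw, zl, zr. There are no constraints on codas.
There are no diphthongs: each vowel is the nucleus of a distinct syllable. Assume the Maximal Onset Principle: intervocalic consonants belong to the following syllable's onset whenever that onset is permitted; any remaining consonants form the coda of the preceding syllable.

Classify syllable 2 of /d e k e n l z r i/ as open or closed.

closed

Vowels present: e, e, i; each is a nucleus, giving 3 syllables.
σ1/σ2 boundary: /k/ is a single consonant, so it becomes the next onset.
σ2/σ3 boundary: cluster /nlzr/ — the longest permitted-onset suffix is /zr/; onset = /zr/, preceding coda = /nl/.
Putting it together: de.kenl.zri.
Syllable 2 is /kenl/ with coda /nl/, so it is closed.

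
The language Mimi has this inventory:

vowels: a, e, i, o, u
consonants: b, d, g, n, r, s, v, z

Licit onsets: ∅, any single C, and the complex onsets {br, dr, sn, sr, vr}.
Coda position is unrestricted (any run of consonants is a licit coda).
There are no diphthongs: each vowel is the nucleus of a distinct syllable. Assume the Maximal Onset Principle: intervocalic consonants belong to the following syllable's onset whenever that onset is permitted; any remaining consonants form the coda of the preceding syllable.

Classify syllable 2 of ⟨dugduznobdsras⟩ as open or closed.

closed

Nuclei (vowels): u, u, o, a → 4 syllables.
Between /u/ (V1) and /u/ (V2): /gd/; trying suffixes from longest down, /d/ is the first permitted one, so coda /g/ | onset /d/.
Between /u/ (V2) and /o/ (V3): /zn/ — longest licit onset from the right is /n/, leaving /z/ as coda.
Between /o/ (V3) and /a/ (V4): /bdsr/ splits as /bd/ + /sr/ (/sr/ is the longest suffix that is a licit onset).
Syllabification: dug.duz.nobd.sras.
Syllable 2 is /duz/ with coda /z/, so it is closed.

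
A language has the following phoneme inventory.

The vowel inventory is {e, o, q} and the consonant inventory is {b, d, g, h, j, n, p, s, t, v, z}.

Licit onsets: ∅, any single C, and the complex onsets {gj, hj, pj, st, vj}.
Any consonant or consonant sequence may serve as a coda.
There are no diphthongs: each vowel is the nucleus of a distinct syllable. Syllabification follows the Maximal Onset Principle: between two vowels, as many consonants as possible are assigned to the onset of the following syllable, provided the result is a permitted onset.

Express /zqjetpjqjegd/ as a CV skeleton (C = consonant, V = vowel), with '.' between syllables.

Vowels present: q, e, q, e; each is a nucleus, giving 4 syllables.
σ1/σ2 boundary: just /j/ — single C goes to the following onset.
σ2/σ3 boundary: /tpj/ splits as /t/ + /pj/ (/pj/ is the longest suffix that is a licit onset).
σ3/σ4 boundary: /j/ is a single consonant, so it becomes the next onset.
Syllabification: zq.jet.pjq.jegd.
Mapping each syllable to C/V: /zq/ → CV, /jet/ → CVC, /pjq/ → CCV, /jegd/ → CVCC.

CV.CVC.CCV.CVCC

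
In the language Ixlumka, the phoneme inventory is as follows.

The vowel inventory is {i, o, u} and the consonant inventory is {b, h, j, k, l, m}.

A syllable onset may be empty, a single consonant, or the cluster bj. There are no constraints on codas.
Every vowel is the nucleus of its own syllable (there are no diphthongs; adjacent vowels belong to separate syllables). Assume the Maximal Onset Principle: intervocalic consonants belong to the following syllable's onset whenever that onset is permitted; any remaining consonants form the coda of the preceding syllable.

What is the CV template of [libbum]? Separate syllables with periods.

Vowels present: i, u; each is a nucleus, giving 2 syllables.
σ1/σ2 boundary: cluster /bb/ — the longest permitted-onset suffix is /b/; onset = /b/, preceding coda = /b/.
Result: lib.bum.
Mapping each syllable to C/V: /lib/ → CVC, /bum/ → CVC.

CVC.CVC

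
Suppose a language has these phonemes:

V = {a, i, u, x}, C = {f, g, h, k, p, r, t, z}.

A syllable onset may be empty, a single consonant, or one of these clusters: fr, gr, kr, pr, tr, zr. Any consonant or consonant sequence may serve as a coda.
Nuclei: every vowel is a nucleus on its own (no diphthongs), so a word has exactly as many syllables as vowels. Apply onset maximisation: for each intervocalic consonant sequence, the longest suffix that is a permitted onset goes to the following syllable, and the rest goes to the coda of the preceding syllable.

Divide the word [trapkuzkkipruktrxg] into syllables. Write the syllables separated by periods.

Nuclei (vowels): a, u, i, u, x → 5 syllables.
σ1/σ2 boundary: /pk/ splits as /p/ + /k/ (/k/ is the longest suffix that is a licit onset).
σ2/σ3 boundary: /zkk/ — longest licit onset from the right is /k/, leaving /zk/ as coda.
σ3/σ4 boundary: cluster /pr/ — /pr/ is itself a permitted onset, so the whole cluster goes right; preceding coda = ∅.
σ4/σ5 boundary: /ktr/ splits as /k/ + /tr/ (/tr/ is the longest suffix that is a licit onset).

trap.kuzk.ki.pruk.trxg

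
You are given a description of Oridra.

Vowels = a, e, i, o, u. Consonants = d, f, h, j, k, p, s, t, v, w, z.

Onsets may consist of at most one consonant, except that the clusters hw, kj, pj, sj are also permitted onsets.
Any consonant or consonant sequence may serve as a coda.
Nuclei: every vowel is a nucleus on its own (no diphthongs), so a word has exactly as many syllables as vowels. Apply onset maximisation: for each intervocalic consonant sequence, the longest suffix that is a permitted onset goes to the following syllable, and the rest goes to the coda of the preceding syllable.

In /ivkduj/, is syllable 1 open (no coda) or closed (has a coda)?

closed

Vowels present: i, u; each is a nucleus, giving 2 syllables.
Between /i/ (V1) and /u/ (V2): cluster /vkd/ — the longest permitted-onset suffix is /d/; onset = /d/, preceding coda = /vk/.
Syllabification: ivk.duj.
Syllable 1 is /ivk/ with coda /vk/, so it is closed.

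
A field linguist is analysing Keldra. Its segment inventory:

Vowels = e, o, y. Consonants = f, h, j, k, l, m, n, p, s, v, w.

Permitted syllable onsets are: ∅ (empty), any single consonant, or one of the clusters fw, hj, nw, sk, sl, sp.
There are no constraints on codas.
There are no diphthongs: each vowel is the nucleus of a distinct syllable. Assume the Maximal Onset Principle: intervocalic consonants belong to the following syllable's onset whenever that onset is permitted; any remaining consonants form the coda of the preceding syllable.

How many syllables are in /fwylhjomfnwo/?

3

Nuclei (vowels): y, o, o → 3 syllables.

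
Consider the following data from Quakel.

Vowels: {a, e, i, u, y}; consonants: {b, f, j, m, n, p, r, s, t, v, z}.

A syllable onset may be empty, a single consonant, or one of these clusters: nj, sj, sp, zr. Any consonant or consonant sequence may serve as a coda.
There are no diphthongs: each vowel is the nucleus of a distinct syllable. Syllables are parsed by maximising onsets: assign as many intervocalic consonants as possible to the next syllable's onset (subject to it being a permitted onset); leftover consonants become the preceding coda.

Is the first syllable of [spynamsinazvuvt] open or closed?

open

The vowels are y, a, i, a, u — 5 nuclei, so 5 syllables.
V1 /y/ – V2 /a/: /n/ is a single consonant, so it becomes the next onset.
V2 /a/ – V3 /i/: /ms/ — longest licit onset from the right is /s/, leaving /m/ as coda.
V3 /i/ – V4 /a/: just /n/ — single C goes to the following onset.
V4 /a/ – V5 /u/: /zv/; trying suffixes from longest down, /v/ is the first permitted one, so coda /z/ | onset /v/.
Syllabification: spy.nam.si.naz.vuvt.
Syllable 1 is /spy/; it ends in its nucleus with no coda, so it is open.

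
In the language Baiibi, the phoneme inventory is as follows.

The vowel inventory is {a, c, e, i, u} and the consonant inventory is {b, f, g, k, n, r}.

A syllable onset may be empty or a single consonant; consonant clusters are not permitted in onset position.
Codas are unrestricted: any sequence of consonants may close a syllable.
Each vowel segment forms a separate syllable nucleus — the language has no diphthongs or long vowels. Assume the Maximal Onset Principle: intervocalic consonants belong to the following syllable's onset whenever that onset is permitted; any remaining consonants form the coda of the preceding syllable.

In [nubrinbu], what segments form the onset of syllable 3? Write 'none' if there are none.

Vowels present: u, i, u; each is a nucleus, giving 3 syllables.
V1 /u/ – V2 /i/: cluster /br/ — the longest permitted-onset suffix is /r/; onset = /r/, preceding coda = /b/.
V2 /i/ – V3 /u/: /nb/ splits as /n/ + /b/ (/b/ is the longest suffix that is a licit onset).
Syllabification: nub.rin.bu.
Syllable 3 is /bu/: onset /b/, nucleus /u/, coda ∅.

b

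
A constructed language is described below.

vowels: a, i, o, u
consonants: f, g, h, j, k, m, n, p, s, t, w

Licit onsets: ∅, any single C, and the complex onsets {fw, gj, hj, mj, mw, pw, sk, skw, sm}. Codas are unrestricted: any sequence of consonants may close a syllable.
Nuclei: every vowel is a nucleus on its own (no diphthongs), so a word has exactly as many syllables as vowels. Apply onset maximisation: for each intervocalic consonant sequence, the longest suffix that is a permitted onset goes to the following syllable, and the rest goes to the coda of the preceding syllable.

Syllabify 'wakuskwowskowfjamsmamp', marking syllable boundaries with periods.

wa.ku.skwow.skowf.jam.smamp

Vowels present: a, u, o, o, a, a; each is a nucleus, giving 6 syllables.
/a…u/ gap (V1→V2): just /k/ — single C goes to the following onset.
/u…o/ gap (V2→V3): cluster /skw/ — /skw/ is itself a permitted onset, so the whole cluster goes right; preceding coda = ∅.
/o…o/ gap (V3→V4): cluster /wsk/ — the longest permitted-onset suffix is /sk/; onset = /sk/, preceding coda = /w/.
/o…a/ gap (V4→V5): /wfj/ — longest licit onset from the right is /j/, leaving /wf/ as coda.
/a…a/ gap (V5→V6): /msm/ — longest licit onset from the right is /sm/, leaving /m/ as coda.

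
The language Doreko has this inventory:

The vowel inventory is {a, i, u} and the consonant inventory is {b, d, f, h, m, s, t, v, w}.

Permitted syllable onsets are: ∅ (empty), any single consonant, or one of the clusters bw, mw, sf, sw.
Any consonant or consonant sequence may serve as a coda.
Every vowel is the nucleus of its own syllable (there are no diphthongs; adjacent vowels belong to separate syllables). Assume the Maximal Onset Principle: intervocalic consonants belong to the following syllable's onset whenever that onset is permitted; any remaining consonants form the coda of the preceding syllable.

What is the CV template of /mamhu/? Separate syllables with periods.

Vowels present: a, u; each is a nucleus, giving 2 syllables.
σ1/σ2 boundary: /mh/ — longest licit onset from the right is /h/, leaving /m/ as coda.
Syllabification: mam.hu.
Mapping each syllable to C/V: /mam/ → CVC, /hu/ → CV.

CVC.CV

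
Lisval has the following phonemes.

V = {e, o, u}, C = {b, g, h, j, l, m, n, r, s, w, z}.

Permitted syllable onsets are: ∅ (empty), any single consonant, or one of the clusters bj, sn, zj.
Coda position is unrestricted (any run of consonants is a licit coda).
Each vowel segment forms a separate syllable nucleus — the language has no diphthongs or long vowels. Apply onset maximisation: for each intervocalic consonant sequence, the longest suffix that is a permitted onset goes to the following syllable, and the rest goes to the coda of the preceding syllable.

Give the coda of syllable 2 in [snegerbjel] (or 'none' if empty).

Vowels present: e, e, e; each is a nucleus, giving 3 syllables.
σ1/σ2 boundary: just /g/ — single C goes to the following onset.
σ2/σ3 boundary: /rbj/ splits as /r/ + /bj/ (/bj/ is the longest suffix that is a licit onset).
Putting it together: sne.ger.bjel.
Syllable 2 is /ger/: onset /g/, nucleus /e/, coda /r/.

r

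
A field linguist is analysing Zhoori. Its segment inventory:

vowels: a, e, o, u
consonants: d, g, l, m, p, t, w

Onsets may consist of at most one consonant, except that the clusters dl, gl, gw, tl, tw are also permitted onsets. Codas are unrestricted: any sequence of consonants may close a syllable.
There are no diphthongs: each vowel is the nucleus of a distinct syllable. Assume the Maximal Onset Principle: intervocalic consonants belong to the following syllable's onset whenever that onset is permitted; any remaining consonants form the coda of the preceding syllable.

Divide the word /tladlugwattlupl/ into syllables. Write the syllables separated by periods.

Vowels present: a, u, a, u; each is a nucleus, giving 4 syllables.
V1 /a/ – V2 /u/: cluster /dl/ — /dl/ is itself a permitted onset, so the whole cluster goes right; preceding coda = ∅.
V2 /u/ – V3 /a/: /gw/ — entire cluster is a permitted onset → onset /gw/, coda ∅.
V3 /a/ – V4 /u/: /ttl/ splits as /t/ + /tl/ (/tl/ is the longest suffix that is a licit onset).

tla.dlu.gwat.tlupl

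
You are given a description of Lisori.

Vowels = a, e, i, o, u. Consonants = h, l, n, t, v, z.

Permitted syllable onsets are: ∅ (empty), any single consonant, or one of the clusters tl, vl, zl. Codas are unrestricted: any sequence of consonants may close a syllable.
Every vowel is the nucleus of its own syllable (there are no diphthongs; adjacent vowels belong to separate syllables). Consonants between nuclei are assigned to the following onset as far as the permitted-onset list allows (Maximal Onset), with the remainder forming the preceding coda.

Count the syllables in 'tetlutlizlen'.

4

Vowels present: e, u, i, e; each is a nucleus, giving 4 syllables.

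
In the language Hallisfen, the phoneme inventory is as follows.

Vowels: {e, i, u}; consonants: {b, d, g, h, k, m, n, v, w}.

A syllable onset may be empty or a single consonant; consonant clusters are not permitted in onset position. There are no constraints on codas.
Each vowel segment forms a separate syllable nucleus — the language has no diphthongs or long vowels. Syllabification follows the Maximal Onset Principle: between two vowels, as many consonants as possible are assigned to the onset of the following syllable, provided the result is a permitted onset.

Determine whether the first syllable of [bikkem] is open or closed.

Vowels present: i, e; each is a nucleus, giving 2 syllables.
V1 /i/ – V2 /e/: /kk/ — longest licit onset from the right is /k/, leaving /k/ as coda.
Syllabification: bik.kem.
Syllable 1 is /bik/ with coda /k/, so it is closed.

closed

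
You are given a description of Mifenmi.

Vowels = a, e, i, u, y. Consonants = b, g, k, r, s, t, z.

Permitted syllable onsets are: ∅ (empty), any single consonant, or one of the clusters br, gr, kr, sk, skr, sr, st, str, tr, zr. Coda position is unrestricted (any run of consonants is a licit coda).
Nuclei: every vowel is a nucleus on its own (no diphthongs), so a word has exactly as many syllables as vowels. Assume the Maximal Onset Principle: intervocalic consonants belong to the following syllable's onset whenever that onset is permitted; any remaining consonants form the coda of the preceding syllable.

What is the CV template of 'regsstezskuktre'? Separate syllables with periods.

CVCC.CCVC.CCVC.CCV

Nuclei (vowels): e, e, u, e → 4 syllables.
Between /e/ (V1) and /e/ (V2): /gsst/; trying suffixes from longest down, /st/ is the first permitted one, so coda /gs/ | onset /st/.
Between /e/ (V2) and /u/ (V3): /zsk/ splits as /z/ + /sk/ (/sk/ is the longest suffix that is a licit onset).
Between /u/ (V3) and /e/ (V4): /ktr/ splits as /k/ + /tr/ (/tr/ is the longest suffix that is a licit onset).
Syllabification: regs.stez.skuk.tre.
Mapping each syllable to C/V: /regs/ → CVCC, /stez/ → CCVC, /skuk/ → CCVC, /tre/ → CCV.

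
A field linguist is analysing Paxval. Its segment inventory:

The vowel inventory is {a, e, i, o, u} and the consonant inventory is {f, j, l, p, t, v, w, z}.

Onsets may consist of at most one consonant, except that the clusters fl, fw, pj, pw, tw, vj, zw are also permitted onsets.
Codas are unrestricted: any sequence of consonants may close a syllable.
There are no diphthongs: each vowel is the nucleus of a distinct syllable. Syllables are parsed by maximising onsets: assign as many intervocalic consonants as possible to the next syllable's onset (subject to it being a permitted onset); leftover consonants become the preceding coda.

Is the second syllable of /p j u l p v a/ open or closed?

Vowels present: u, a; each is a nucleus, giving 2 syllables.
Between /u/ (V1) and /a/ (V2): /lpv/ — longest licit onset from the right is /v/, leaving /lp/ as coda.
Syllabification: pjulp.va.
Syllable 2 is /va/; it ends in its nucleus with no coda, so it is open.

open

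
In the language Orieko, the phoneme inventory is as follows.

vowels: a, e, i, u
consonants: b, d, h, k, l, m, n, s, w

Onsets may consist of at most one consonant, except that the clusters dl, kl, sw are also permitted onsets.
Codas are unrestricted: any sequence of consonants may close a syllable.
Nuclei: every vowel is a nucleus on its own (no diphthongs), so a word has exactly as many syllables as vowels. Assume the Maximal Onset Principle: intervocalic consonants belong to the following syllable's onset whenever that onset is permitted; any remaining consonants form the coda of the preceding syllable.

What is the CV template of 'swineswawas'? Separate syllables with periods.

CCV.CV.CCV.CVC

Vowels present: i, e, a, a; each is a nucleus, giving 4 syllables.
V1 /i/ – V2 /e/: just /n/ — single C goes to the following onset.
V2 /e/ – V3 /a/: /sw/ is a licit onset in full, so it all attaches to the next syllable.
V3 /a/ – V4 /a/: /w/ → onset of the next syllable (single consonants are always licit onsets).
So the parse is swi.ne.swa.was.
Mapping each syllable to C/V: /swi/ → CCV, /ne/ → CV, /swa/ → CCV, /was/ → CVC.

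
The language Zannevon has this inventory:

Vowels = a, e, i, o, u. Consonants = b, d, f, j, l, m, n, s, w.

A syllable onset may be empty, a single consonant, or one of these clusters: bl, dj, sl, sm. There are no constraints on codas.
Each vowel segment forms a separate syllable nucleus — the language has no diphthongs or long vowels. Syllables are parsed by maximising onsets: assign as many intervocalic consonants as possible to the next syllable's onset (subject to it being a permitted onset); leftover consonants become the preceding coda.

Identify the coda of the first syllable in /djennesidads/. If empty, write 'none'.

n

Nuclei (vowels): e, e, i, a → 4 syllables.
σ1/σ2 boundary: /nn/ splits as /n/ + /n/ (/n/ is the longest suffix that is a licit onset).
σ2/σ3 boundary: /s/ is a single consonant, so it becomes the next onset.
σ3/σ4 boundary: just /d/ — single C goes to the following onset.
Putting it together: djen.ne.si.dads.
Syllable 1 is /djen/: onset /dj/, nucleus /e/, coda /n/.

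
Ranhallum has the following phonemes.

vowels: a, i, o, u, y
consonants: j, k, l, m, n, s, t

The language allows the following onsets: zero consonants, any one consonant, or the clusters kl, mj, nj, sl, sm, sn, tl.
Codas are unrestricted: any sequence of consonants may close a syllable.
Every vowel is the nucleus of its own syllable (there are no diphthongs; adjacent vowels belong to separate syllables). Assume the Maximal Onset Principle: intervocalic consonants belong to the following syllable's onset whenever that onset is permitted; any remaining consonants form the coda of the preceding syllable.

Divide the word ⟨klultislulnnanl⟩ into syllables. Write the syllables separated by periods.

Nuclei (vowels): u, i, u, a → 4 syllables.
/u…i/ gap (V1→V2): /lt/ splits as /l/ + /t/ (/t/ is the longest suffix that is a licit onset).
/i…u/ gap (V2→V3): /sl/ — entire cluster is a permitted onset → onset /sl/, coda ∅.
/u…a/ gap (V3→V4): /lnn/; trying suffixes from longest down, /n/ is the first permitted one, so coda /ln/ | onset /n/.

klul.ti.sluln.nanl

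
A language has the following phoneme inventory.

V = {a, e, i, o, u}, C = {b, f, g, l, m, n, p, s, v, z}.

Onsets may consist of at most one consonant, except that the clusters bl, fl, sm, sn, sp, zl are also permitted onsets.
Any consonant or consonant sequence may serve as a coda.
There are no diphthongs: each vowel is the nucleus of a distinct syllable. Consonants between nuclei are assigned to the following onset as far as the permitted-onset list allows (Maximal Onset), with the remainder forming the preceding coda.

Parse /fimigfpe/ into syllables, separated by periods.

fi.migf.pe

Nuclei (vowels): i, i, e → 3 syllables.
/i…i/ gap (V1→V2): just /m/ — single C goes to the following onset.
/i…e/ gap (V2→V3): /gfp/; trying suffixes from longest down, /p/ is the first permitted one, so coda /gf/ | onset /p/.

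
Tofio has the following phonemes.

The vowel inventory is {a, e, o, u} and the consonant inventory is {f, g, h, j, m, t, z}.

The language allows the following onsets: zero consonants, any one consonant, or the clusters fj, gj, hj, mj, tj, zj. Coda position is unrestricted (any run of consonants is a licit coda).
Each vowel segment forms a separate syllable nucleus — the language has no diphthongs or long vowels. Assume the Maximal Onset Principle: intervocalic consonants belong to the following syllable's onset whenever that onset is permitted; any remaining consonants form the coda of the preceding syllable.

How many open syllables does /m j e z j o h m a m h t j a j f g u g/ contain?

The vowels are e, o, a, a, u — 5 nuclei, so 5 syllables.
V1 /e/ – V2 /o/: cluster /zj/ — /zj/ is itself a permitted onset, so the whole cluster goes right; preceding coda = ∅.
V2 /o/ – V3 /a/: /hm/ — longest licit onset from the right is /m/, leaving /h/ as coda.
V3 /a/ – V4 /a/: /mhtj/ splits as /mh/ + /tj/ (/tj/ is the longest suffix that is a licit onset).
V4 /a/ – V5 /u/: /jfg/ splits as /jf/ + /g/ (/g/ is the longest suffix that is a licit onset).
Result: mje.zjoh.mamh.tjajf.gug.
Classifying each syllable: /mje/ (open), /zjoh/ (closed), /mamh/ (closed), /tjajf/ (closed), /gug/ (closed).
Open syllables: 1.

1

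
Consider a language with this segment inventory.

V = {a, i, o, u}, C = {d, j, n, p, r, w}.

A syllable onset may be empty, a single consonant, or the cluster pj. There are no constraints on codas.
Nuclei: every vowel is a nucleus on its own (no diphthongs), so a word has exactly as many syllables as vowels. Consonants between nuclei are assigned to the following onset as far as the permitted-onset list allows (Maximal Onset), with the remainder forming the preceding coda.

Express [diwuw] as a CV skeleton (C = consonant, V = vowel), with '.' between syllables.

Vowels present: i, u; each is a nucleus, giving 2 syllables.
Between /i/ (V1) and /u/ (V2): just /w/ — single C goes to the following onset.
Syllabification: di.wuw.
Mapping each syllable to C/V: /di/ → CV, /wuw/ → CVC.

CV.CVC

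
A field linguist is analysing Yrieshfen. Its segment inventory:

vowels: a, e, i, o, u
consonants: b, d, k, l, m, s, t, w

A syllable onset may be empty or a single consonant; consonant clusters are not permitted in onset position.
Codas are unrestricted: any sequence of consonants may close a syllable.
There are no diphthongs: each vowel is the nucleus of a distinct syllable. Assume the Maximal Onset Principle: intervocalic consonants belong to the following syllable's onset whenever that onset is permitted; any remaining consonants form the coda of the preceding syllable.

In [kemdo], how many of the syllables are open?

Nuclei (vowels): e, o → 2 syllables.
/e…o/ gap (V1→V2): /md/ splits as /m/ + /d/ (/d/ is the longest suffix that is a licit onset).
Result: kem.do.
Classifying each syllable: /kem/ (closed), /do/ (open).
Open syllables: 1.

1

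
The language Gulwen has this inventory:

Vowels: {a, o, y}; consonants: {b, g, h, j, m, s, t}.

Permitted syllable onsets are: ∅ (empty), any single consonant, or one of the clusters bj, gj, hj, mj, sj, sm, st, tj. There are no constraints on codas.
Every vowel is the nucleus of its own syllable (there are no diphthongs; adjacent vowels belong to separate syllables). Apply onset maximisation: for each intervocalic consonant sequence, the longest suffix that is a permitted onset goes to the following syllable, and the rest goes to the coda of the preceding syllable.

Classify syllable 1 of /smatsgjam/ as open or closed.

closed

Nuclei (vowels): a, a → 2 syllables.
Between /a/ (V1) and /a/ (V2): /tsgj/ splits as /ts/ + /gj/ (/gj/ is the longest suffix that is a licit onset).
Putting it together: smats.gjam.
Syllable 1 is /smats/ with coda /ts/, so it is closed.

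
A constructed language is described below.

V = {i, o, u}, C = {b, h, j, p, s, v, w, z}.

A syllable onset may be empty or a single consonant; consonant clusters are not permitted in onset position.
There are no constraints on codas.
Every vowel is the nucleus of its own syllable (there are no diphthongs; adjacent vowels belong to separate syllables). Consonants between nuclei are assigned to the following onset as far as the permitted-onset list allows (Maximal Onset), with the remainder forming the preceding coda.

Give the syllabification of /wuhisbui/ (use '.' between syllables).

Nuclei (vowels): u, i, u, i → 4 syllables.
/u…i/ gap (V1→V2): /h/ → onset of the next syllable (single consonants are always licit onsets).
/i…u/ gap (V2→V3): /sb/ splits as /s/ + /b/ (/b/ is the longest suffix that is a licit onset).
/u…i/ gap (V3→V4): nothing intervenes; syllable break is V.V.

wu.his.bu.i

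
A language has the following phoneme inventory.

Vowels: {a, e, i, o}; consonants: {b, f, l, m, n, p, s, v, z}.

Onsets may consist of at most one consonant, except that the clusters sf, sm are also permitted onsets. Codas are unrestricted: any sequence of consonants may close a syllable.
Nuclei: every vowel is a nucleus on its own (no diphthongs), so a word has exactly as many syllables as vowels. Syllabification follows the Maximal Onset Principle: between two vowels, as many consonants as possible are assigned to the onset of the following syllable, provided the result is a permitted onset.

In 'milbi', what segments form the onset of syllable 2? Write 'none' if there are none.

Nuclei (vowels): i, i → 2 syllables.
σ1/σ2 boundary: /lb/ — longest licit onset from the right is /b/, leaving /l/ as coda.
Result: mil.bi.
Syllable 2 is /bi/: onset /b/, nucleus /i/, coda ∅.

b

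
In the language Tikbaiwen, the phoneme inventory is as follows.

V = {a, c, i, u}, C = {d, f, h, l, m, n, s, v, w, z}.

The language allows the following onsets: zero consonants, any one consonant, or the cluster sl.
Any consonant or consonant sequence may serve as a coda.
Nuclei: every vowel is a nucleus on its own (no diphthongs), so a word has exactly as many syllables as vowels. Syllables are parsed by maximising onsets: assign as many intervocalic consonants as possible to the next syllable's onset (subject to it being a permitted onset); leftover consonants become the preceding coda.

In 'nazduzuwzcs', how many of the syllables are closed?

The vowels are a, u, u, c — 4 nuclei, so 4 syllables.
σ1/σ2 boundary: /zd/ splits as /z/ + /d/ (/d/ is the longest suffix that is a licit onset).
σ2/σ3 boundary: just /z/ — single C goes to the following onset.
σ3/σ4 boundary: /wz/ splits as /w/ + /z/ (/z/ is the longest suffix that is a licit onset).
So the parse is naz.du.zuw.zcs.
Classifying each syllable: /naz/ (closed), /du/ (open), /zuw/ (closed), /zcs/ (closed).
Closed syllables: 3.

3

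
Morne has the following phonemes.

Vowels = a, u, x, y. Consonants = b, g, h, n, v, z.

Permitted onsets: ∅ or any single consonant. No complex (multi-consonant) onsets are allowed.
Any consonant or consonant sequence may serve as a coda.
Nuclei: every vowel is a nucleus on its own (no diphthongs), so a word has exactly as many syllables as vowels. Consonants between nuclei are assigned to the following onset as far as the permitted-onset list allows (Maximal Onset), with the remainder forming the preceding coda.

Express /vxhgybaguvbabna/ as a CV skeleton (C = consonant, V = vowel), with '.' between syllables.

CVC.CV.CV.CVC.CVC.CV

The vowels are x, y, a, u, a, a — 6 nuclei, so 6 syllables.
σ1/σ2 boundary: /hg/ splits as /h/ + /g/ (/g/ is the longest suffix that is a licit onset).
σ2/σ3 boundary: just /b/ — single C goes to the following onset.
σ3/σ4 boundary: /g/ is a single consonant, so it becomes the next onset.
σ4/σ5 boundary: /vb/; trying suffixes from longest down, /b/ is the first permitted one, so coda /v/ | onset /b/.
σ5/σ6 boundary: cluster /bn/ — the longest permitted-onset suffix is /n/; onset = /n/, preceding coda = /b/.
Syllabification: vxh.gy.ba.guv.bab.na.
Mapping each syllable to C/V: /vxh/ → CVC, /gy/ → CV, /ba/ → CV, /guv/ → CVC, /bab/ → CVC, /na/ → CV.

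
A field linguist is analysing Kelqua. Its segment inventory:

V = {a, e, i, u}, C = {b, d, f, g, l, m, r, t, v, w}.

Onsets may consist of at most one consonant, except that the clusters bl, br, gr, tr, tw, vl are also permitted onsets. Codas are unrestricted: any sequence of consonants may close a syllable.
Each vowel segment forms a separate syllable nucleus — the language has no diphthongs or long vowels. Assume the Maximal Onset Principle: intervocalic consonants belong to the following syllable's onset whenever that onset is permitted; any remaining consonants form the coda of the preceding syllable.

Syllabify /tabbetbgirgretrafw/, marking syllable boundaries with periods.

Nuclei (vowels): a, e, i, e, a → 5 syllables.
Between /a/ (V1) and /e/ (V2): cluster /bb/ — the longest permitted-onset suffix is /b/; onset = /b/, preceding coda = /b/.
Between /e/ (V2) and /i/ (V3): /tbg/ — longest licit onset from the right is /g/, leaving /tb/ as coda.
Between /i/ (V3) and /e/ (V4): /rgr/ — longest licit onset from the right is /gr/, leaving /r/ as coda.
Between /e/ (V4) and /a/ (V5): /tr/ is a licit onset in full, so it all attaches to the next syllable.

tab.betb.gir.gre.trafw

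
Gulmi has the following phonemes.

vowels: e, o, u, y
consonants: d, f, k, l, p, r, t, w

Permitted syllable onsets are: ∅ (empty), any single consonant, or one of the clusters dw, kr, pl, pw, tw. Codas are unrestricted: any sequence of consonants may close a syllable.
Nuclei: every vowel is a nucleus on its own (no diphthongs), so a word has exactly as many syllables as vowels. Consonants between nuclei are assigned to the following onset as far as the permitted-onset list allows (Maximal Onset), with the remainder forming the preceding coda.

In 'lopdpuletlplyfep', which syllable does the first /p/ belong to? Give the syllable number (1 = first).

The vowels are o, u, e, y, e — 5 nuclei, so 5 syllables.
σ1/σ2 boundary: /pdp/ splits as /pd/ + /p/ (/p/ is the longest suffix that is a licit onset).
σ2/σ3 boundary: /l/ is a single consonant, so it becomes the next onset.
σ3/σ4 boundary: /tlpl/; trying suffixes from longest down, /pl/ is the first permitted one, so coda /tl/ | onset /pl/.
σ4/σ5 boundary: /f/ is a single consonant, so it becomes the next onset.
Putting it together: lopd.pu.letl.ply.fep.
The first /p/ is in the coda of syllable 1 (/lopd/).

1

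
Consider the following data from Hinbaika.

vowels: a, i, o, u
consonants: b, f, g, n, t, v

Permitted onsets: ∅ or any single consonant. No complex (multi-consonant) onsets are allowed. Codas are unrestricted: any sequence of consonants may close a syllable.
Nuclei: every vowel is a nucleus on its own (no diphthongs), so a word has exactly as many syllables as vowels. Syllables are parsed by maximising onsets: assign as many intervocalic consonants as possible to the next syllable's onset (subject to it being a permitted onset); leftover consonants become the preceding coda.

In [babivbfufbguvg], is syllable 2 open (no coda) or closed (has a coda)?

closed

Nuclei (vowels): a, i, u, u → 4 syllables.
/a…i/ gap (V1→V2): /b/ is a single consonant, so it becomes the next onset.
/i…u/ gap (V2→V3): /vbf/; trying suffixes from longest down, /f/ is the first permitted one, so coda /vb/ | onset /f/.
/u…u/ gap (V3→V4): /fbg/ — longest licit onset from the right is /g/, leaving /fb/ as coda.
Result: ba.bivb.fufb.guvg.
Syllable 2 is /bivb/ with coda /vb/, so it is closed.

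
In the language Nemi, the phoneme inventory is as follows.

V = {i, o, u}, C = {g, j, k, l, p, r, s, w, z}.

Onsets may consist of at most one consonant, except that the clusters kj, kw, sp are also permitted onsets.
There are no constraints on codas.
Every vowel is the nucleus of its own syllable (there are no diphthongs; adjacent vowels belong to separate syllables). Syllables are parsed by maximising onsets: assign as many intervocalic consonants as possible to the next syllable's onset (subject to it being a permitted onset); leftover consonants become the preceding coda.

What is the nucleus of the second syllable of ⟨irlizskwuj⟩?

i

Nuclei (vowels): i, i, u → 3 syllables.
The second nucleus (vowel 2 from the left) is /i/.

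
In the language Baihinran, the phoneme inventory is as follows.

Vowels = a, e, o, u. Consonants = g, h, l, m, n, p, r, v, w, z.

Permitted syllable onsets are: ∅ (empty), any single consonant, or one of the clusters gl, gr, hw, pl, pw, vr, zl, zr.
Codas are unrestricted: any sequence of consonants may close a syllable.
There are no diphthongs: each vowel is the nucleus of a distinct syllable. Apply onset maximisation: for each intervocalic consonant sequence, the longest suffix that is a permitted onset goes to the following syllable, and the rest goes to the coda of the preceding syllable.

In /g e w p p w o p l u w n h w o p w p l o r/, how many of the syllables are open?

Nuclei (vowels): e, o, u, o, o → 5 syllables.
Between /e/ (V1) and /o/ (V2): /wppw/; trying suffixes from longest down, /pw/ is the first permitted one, so coda /wp/ | onset /pw/.
Between /o/ (V2) and /u/ (V3): cluster /pl/ — /pl/ is itself a permitted onset, so the whole cluster goes right; preceding coda = ∅.
Between /u/ (V3) and /o/ (V4): cluster /wnhw/ — the longest permitted-onset suffix is /hw/; onset = /hw/, preceding coda = /wn/.
Between /o/ (V4) and /o/ (V5): /pwpl/; trying suffixes from longest down, /pl/ is the first permitted one, so coda /pw/ | onset /pl/.
Syllabification: gewp.pwo.pluwn.hwopw.plor.
Classifying each syllable: /gewp/ (closed), /pwo/ (open), /pluwn/ (closed), /hwopw/ (closed), /plor/ (closed).
Open syllables: 1.

1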